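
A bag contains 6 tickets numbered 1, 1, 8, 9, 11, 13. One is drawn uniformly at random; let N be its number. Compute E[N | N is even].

P(N is even) = 1/6.
Σ over the event: 8·1/6 = 4/3.
E[N | N is even] = (4/3) / (1/6) = 8.

8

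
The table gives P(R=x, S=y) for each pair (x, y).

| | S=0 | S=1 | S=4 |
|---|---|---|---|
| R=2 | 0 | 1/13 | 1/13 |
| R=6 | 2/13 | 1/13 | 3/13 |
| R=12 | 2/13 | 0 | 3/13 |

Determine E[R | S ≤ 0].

P(S ≤ 0) = 4/13.
Σ R·P over the event = 6·(2/13) + 12·(2/13) = 36/13.
E[R | S ≤ 0] = (36/13) / (4/13) = 9.

9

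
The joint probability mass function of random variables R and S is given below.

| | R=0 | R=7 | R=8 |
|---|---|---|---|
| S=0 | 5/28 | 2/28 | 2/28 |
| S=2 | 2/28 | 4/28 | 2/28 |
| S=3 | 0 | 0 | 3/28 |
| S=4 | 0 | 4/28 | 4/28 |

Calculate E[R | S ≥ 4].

15/2

P(S ≥ 4) = 2/7.
Σ R·P over the event = 7·(4/28) + 8·(4/28) = 15/7.
E[R | S ≥ 4] = (15/7) / (2/7) = 15/2.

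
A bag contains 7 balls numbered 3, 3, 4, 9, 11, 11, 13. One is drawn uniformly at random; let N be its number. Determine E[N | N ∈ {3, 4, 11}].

P(N ∈ {3, 4, 11}) = 5/7.
Σ over the event: 3·2/7 + 4·1/7 + 11·2/7 = 32/7.
E[N | N ∈ {3, 4, 11}] = (32/7) / (5/7) = 32/5.

32/5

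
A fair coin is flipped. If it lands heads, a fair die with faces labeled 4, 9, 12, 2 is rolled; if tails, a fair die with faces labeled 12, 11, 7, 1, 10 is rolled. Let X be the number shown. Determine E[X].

299/40

E[X | heads] = (4+9+12+2)/4 = 27/4.
E[X | tails] = (12+11+7+1+10)/5 = 41/5.
By the law of total expectation,
E[X] = (1/2)·(27/4) + (1/2)·(41/5) = 299/40.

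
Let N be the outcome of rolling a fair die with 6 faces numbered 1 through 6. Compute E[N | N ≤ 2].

Given N ≤ 2, N is equally likely to be any of {1, 2}.
E[N | N ≤ 2] = (1 + 2) / 2 = 3/2.

3/2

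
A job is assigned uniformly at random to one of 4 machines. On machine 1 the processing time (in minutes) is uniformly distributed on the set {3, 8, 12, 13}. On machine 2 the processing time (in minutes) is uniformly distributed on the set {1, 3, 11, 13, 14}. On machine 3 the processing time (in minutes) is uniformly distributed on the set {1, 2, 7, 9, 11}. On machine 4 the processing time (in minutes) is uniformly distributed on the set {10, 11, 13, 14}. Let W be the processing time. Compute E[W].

177/20

E[W | machine 1] = (3+8+12+13)/4 = 9.
E[W | machine 2] = (1+3+11+13+14)/5 = 42/5.
E[W | machine 3] = (1+2+7+9+11)/5 = 6.
E[W | machine 4] = (10+11+13+14)/4 = 12.
By the law of total expectation,
E[W] = (1/4)·(9) + (1/4)·(42/5) + (1/4)·(6) + (1/4)·(12) = 177/20.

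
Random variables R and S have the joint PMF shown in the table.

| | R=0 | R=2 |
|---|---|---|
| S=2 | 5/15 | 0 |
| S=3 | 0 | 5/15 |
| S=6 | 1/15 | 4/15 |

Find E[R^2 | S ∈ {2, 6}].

P(S ∈ {2, 6}) = 2/3.
Σ R^2·P over the event = 0·(5/15) + 0·(1/15) + 4·(4/15) = 16/15.
E[R^2 | S ∈ {2, 6}] = (16/15) / (2/3) = 8/5.

8/5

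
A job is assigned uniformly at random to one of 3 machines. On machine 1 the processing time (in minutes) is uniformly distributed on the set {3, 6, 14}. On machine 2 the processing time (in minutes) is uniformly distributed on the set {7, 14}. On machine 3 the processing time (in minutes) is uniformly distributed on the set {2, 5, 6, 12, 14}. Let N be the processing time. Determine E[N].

E[N | machine 1] = (3+6+14)/3 = 23/3.
E[N | machine 2] = (7+14)/2 = 21/2.
E[N | machine 3] = (2+5+6+12+14)/5 = 39/5.
By the law of total expectation,
E[N] = (1/3)·(23/3) + (1/3)·(21/2) + (1/3)·(39/5) = 779/90.

779/90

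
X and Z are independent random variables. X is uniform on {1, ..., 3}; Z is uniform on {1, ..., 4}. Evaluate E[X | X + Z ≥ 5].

Outcomes with X + Z ≥ 5: (1,4), (2,3), (2,4), (3,2), (3,3), (3,4), each with probability 1/12.
E[X | X + Z ≥ 5] = (1 + 2 + 2 + 3 + 3 + 3) / 6 = 7/3.

7/3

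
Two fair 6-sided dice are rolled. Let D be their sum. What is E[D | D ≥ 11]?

P(D ≥ 11) = 1/12.
Σ over the event: 11·1/18 + 12·1/36 = 17/18.
E[D | D ≥ 11] = (17/18) / (1/12) = 34/3.

34/3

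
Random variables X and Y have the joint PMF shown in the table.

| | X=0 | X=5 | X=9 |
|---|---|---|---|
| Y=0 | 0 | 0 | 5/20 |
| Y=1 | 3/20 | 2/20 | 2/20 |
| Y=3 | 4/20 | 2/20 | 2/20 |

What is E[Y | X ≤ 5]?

23/11

P(X ≤ 5) = 11/20.
Summing Y·P(X=x,Y=y) over the conditioning event gives 23/20.
E[Y | X ≤ 5] = (23/20) / (11/20) = 23/11.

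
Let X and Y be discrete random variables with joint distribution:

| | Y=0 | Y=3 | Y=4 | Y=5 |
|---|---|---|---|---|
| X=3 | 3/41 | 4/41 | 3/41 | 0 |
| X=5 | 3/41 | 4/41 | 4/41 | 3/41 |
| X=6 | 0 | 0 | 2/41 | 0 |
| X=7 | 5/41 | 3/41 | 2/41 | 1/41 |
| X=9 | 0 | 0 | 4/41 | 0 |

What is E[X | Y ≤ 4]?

203/37

P(Y ≤ 4) = 37/41.
Summing X·P(X=x,Y=y) over the conditioning event gives 203/41.
E[X | Y ≤ 4] = (203/41) / (37/41) = 203/37.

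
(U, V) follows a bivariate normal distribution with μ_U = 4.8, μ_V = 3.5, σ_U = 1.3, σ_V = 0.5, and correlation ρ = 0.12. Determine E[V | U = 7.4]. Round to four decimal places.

3.6200

For a bivariate normal, E[V | U=x] = μ_V + ρ·(σ_V/σ_U)·(x − μ_U).
E[V | U=7.4] = 3.5 + (0.12)·(0.5/1.3)·(7.4 − (4.8)) = 3.5 + (0.046154)·(2.6) = 3.6200.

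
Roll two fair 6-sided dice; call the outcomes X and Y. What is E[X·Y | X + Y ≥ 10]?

169/6

Outcomes with X + Y ≥ 10: (4,6), (5,5), (5,6), (6,4), (6,5), (6,6), each with probability 1/36.
E[X·Y | X + Y ≥ 10] = (24 + 25 + 30 + 24 + 30 + 36) / 6 = 169/6.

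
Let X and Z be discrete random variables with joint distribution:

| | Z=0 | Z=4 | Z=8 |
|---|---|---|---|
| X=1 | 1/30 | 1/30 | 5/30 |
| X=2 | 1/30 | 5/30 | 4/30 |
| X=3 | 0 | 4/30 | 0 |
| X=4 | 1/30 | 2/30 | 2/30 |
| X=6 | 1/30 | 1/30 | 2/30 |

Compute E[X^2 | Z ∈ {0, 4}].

182/17

P(Z ∈ {0, 4}) = 17/30.
Summing X^2·P(X=x,Z=y) over the conditioning event gives 91/15.
E[X^2 | Z ∈ {0, 4}] = (91/15) / (17/30) = 182/17.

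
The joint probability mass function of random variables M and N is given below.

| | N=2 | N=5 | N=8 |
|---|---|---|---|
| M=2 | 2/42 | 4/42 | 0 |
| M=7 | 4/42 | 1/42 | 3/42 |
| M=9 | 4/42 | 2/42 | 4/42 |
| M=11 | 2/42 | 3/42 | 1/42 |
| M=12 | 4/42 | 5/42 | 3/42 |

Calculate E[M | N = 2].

P(N = 2) = 8/21.
Σ M·P over the event = 2·(2/42) + 7·(4/42) + 9·(4/42) + 11·(2/42) + 12·(4/42) = 23/7.
E[M | N = 2] = (23/7) / (8/21) = 69/8.

69/8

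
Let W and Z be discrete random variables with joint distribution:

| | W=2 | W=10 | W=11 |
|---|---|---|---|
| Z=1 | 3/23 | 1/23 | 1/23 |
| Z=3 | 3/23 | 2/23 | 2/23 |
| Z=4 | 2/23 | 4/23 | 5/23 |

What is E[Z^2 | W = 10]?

83/7

P(W = 10) = 7/23.
Σ Z^2·P over the event = 1·(1/23) + 9·(2/23) + 16·(4/23) = 83/23.
E[Z^2 | W = 10] = (83/23) / (7/23) = 83/7.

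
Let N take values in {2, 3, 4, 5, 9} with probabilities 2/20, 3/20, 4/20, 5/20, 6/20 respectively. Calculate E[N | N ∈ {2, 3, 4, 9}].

P(N ∈ {2, 3, 4, 9}) = 3/4.
Σ over the event: 2·1/10 + 3·3/20 + 4·1/5 + 9·3/10 = 83/20.
E[N | N ∈ {2, 3, 4, 9}] = (83/20) / (3/4) = 83/15.

83/15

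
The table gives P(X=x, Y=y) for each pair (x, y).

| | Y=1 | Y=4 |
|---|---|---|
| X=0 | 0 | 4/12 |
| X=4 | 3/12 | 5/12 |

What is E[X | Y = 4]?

20/9

P(Y = 4) = 3/4.
Summing X·P(X=x,Y=y) over the conditioning event gives 5/3.
E[X | Y = 4] = (5/3) / (3/4) = 20/9.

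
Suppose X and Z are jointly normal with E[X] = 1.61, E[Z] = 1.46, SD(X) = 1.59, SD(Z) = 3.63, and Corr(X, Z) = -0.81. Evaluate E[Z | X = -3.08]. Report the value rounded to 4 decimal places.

E[Z | X=x] = μ_Z + ρ(σ_Z/σ_X)(x − μ_X) for jointly normal variables.
E[Z | X=-3.08] = 1.46 + (-0.81)·(3.63/1.59)·(-3.08 − (1.61)) = 1.46 + (-1.84925)·(-4.69) = 10.1330.

10.1330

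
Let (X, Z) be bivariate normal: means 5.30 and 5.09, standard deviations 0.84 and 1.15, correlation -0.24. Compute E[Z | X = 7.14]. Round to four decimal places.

4.4854

The regression of Z on X has slope ρ·σ_Z/σ_X and passes through (μ_X, μ_Z).
E[Z | X=7.14] = 5.09 + (-0.24)·(1.15/0.84)·(7.14 − (5.30)) = 5.09 + (-0.32857)·(1.84) = 4.4854.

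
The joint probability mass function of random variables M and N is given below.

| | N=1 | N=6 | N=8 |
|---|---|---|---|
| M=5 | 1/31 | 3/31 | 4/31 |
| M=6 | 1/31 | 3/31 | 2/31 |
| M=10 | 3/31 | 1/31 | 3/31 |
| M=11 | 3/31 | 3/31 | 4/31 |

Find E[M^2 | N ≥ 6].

P(N ≥ 6) = 23/31.
Summing M^2·P(M=x,N=y) over the conditioning event gives 1602/31.
E[M^2 | N ≥ 6] = (1602/31) / (23/31) = 1602/23.

1602/23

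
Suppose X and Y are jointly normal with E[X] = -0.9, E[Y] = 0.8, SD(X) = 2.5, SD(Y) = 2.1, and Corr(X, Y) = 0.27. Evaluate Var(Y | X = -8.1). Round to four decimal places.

4.0885

The conditional variance in a bivariate normal is σ_Y²(1 − ρ²), independent of x.
Var(Y | X=-8.1) = (2.1)²·(1 − (0.27)²) = 4.41·0.9271 = 4.0885.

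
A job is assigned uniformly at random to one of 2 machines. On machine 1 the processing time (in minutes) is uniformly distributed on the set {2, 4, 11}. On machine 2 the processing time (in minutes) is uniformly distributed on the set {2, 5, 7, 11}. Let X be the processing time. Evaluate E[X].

E[X | machine 1] = (2+4+11)/3 = 17/3.
E[X | machine 2] = (2+5+7+11)/4 = 25/4.
By the law of total expectation,
E[X] = (1/2)·(17/3) + (1/2)·(25/4) = 143/24.

143/24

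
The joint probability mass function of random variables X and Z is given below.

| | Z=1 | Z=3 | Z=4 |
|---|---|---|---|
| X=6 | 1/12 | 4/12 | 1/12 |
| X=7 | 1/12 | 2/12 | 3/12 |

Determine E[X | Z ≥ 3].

13/2

P(Z ≥ 3) = 5/6.
Σ X·P over the event = 6·(4/12) + 6·(1/12) + 7·(2/12) + 7·(3/12) = 65/12.
E[X | Z ≥ 3] = (65/12) / (5/6) = 13/2.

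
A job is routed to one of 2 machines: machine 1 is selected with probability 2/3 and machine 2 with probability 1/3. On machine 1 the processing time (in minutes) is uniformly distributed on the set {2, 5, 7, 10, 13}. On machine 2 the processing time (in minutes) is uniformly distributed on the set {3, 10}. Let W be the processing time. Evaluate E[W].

E[W | machine 1] = (2+5+7+10+13)/5 = 37/5.
E[W | machine 2] = (3+10)/2 = 13/2.
By the law of total expectation,
E[W] = (2/3)·(37/5) + (1/3)·(13/2) = 71/10.

71/10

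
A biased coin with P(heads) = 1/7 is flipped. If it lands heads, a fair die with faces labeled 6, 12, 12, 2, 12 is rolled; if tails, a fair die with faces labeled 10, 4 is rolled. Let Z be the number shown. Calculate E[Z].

254/35

E[Z | heads] = (6+12+12+2+12)/5 = 44/5.
E[Z | tails] = (10+4)/2 = 7.
E[Z] = (1/7)·(44/5) + (6/7)·(7) = 254/35.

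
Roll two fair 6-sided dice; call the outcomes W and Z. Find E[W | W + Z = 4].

Outcomes with W + Z = 4: (1,3), (2,2), (3,1), each with probability 1/36.
E[W | W + Z = 4] = (1 + 2 + 3) / 3 = 2.

2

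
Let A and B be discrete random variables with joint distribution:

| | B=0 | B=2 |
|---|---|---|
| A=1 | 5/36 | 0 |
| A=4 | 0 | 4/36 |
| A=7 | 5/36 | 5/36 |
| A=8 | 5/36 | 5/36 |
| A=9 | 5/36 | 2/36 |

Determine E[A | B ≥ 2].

109/16

P(B ≥ 2) = 4/9.
Σ A·P over the event = 4·(4/36) + 7·(5/36) + 8·(5/36) + 9·(2/36) = 109/36.
E[A | B ≥ 2] = (109/36) / (4/9) = 109/16.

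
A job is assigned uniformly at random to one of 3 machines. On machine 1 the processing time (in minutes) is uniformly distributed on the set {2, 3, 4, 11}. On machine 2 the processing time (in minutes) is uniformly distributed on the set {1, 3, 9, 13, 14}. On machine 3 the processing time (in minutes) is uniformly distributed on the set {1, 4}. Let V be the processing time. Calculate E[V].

E[V | machine 1] = (2+3+4+11)/4 = 5.
E[V | machine 2] = (1+3+9+13+14)/5 = 8.
E[V | machine 3] = (1+4)/2 = 5/2.
E[V] = (1/3)·(5) + (1/3)·(8) + (1/3)·(5/2) = 31/6.

31/6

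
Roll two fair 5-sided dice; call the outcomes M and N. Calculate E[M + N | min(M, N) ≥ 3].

Outcomes with min(M, N) ≥ 3: (3,3), (3,4), (3,5), (4,3), (4,4), (4,5), (5,3), (5,4), (5,5), each with probability 1/25.
E[M + N | min(M, N) ≥ 3] = (6 + 7 + 8 + 7 + 8 + 9 + 8 + 9 + 10) / 9 = 8.

8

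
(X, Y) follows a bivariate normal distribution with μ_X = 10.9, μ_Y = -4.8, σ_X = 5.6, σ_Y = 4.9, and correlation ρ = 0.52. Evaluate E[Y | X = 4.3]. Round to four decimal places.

-7.8030

For a bivariate normal, E[Y | X=x] = μ_Y + ρ·(σ_Y/σ_X)·(x − μ_X).
E[Y | X=4.3] = -4.8 + (0.52)·(4.9/5.6)·(4.3 − (10.9)) = -4.8 + (0.455)·(-6.6) = -7.8030.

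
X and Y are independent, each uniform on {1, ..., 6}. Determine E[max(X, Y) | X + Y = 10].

17/3

Outcomes with X + Y = 10: (4,6), (5,5), (6,4), each with probability 1/36.
E[max(X, Y) | X + Y = 10] = (6 + 5 + 6) / 3 = 17/3.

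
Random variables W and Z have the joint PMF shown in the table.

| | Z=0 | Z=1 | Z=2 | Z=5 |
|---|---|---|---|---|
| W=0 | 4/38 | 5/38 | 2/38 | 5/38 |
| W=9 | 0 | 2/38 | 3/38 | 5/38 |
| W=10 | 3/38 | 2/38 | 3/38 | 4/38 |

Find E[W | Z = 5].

P(Z = 5) = 7/19.
Summing W·P(W=x,Z=y) over the conditioning event gives 85/38.
E[W | Z = 5] = (85/38) / (7/19) = 85/14.

85/14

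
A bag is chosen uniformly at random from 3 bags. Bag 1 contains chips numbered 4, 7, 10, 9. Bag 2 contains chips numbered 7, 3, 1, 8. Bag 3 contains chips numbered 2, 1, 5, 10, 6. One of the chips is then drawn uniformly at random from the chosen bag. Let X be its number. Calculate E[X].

341/60

E[X | bag 1] = (4+7+10+9)/4 = 15/2.
E[X | bag 2] = (7+3+1+8)/4 = 19/4.
E[X | bag 3] = (2+1+5+10+6)/5 = 24/5.
By the law of total expectation,
E[X] = (1/3)·(15/2) + (1/3)·(19/4) + (1/3)·(24/5) = 341/60.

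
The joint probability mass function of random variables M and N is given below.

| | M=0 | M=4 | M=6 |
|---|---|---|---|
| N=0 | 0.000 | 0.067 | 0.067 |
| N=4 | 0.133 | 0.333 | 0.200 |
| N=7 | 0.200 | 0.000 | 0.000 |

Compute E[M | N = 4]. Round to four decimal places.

P(N = 4) = 0.666.
Σ M·P over the event = 0·(0.133) + 4·(0.333) + 6·(0.200) = 2.532.
E[M | N = 4] = (2.532) / (0.666) = 3.8018.

3.8018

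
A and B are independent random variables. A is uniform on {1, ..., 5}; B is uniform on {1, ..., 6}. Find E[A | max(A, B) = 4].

Outcomes with max(A, B) = 4: (1,4), (2,4), (3,4), (4,1), (4,2), (4,3), (4,4), each with probability 1/30.
E[A | max(A, B) = 4] = (1 + 2 + 3 + 4 + 4 + 4 + 4) / 7 = 22/7.

22/7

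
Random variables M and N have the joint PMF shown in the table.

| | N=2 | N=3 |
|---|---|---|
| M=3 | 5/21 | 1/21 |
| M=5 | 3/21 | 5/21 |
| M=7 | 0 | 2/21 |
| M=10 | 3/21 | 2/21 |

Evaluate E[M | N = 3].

P(N = 3) = 10/21.
Σ M·P over the event = 3·(1/21) + 5·(5/21) + 7·(2/21) + 10·(2/21) = 62/21.
E[M | N = 3] = (62/21) / (10/21) = 31/5.

31/5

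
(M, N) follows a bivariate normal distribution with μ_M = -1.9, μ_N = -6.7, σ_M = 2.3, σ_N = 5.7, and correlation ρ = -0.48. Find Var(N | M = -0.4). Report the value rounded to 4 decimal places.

Var(N | M=x) = (1 − ρ²)·σ_N².
Var(N | M=-0.4) = (5.7)²·(1 − (-0.48)²) = 32.49·0.7696 = 25.0043.

25.0043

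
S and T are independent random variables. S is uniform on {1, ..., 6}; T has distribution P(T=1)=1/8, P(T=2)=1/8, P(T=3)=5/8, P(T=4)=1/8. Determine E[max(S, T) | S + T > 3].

37/9

P(S + T > 3) = 15/16.
Summing max(S,T)·P(x,y) over outcomes with S + T > 3 gives 185/48.
E[max(S, T) | S + T > 3] = (185/48) / (15/16) = 37/9.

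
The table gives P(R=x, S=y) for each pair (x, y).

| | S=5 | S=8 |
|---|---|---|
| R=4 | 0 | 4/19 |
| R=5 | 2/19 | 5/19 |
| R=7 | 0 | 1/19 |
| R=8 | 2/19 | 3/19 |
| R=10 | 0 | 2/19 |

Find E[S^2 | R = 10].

P(R = 10) = 2/19.
Σ S^2·P over the event = 64·(2/19) = 128/19.
E[S^2 | R = 10] = (128/19) / (2/19) = 64.

64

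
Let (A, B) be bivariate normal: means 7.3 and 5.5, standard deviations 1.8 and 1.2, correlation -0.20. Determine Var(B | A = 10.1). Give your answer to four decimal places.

Var(B | A=x) = (1 − ρ²)·σ_B².
Var(B | A=10.1) = (1.2)²·(1 − (-0.20)²) = 1.44·0.96 = 1.3824.

1.3824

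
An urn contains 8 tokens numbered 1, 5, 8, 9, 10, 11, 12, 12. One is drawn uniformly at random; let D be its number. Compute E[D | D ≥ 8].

P(D ≥ 8) = 3/4.
Σ over the event: 8·1/8 + 9·1/8 + 10·1/8 + 11·1/8 + 12·1/4 = 31/4.
E[D | D ≥ 8] = (31/4) / (3/4) = 31/3.

31/3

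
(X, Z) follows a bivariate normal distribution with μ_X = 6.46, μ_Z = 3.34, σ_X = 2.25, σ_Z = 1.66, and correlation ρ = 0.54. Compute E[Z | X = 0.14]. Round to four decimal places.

The regression of Z on X has slope ρ·σ_Z/σ_X and passes through (μ_X, μ_Z).
E[Z | X=0.14] = 3.34 + (0.54)·(1.66/2.25)·(0.14 − (6.46)) = 3.34 + (0.3984)·(-6.32) = 0.8221.

0.8221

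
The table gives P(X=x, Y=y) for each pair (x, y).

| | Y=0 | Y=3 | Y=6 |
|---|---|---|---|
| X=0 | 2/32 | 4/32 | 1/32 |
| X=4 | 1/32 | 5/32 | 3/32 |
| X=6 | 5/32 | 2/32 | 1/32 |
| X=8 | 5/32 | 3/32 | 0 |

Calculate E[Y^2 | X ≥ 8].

27/8

P(X ≥ 8) = 1/4.
Σ Y^2·P over the event = 0·(5/32) + 9·(3/32) = 27/32.
E[Y^2 | X ≥ 8] = (27/32) / (1/4) = 27/8.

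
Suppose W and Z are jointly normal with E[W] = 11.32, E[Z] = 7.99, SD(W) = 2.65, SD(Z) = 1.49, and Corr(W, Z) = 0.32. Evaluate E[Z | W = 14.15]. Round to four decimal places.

The regression of Z on W has slope ρ·σ_Z/σ_W and passes through (μ_W, μ_Z).
E[Z | W=14.15] = 7.99 + (0.32)·(1.49/2.65)·(14.15 − (11.32)) = 7.99 + (0.17992)·(2.83) = 8.4992.

8.4992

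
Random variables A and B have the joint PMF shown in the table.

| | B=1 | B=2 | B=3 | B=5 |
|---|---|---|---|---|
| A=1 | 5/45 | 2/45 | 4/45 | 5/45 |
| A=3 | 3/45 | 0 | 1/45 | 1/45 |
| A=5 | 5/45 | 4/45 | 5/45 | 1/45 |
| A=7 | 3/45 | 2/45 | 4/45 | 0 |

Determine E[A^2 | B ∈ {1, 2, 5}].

543/31

P(B ∈ {1, 2, 5}) = 31/45.
Summing A^2·P(A=x,B=y) over the conditioning event gives 181/15.
E[A^2 | B ∈ {1, 2, 5}] = (181/15) / (31/45) = 543/31.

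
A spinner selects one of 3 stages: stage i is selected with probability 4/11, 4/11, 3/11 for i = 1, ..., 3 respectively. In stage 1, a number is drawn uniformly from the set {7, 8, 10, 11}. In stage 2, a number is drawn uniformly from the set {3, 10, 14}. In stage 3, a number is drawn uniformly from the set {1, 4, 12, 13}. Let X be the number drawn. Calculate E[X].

189/22

E[X | stage 1] = (7+8+10+11)/4 = 9.
E[X | stage 2] = (3+10+14)/3 = 9.
E[X | stage 3] = (1+4+12+13)/4 = 15/2.
E[X] = (4/11)·(9) + (4/11)·(9) + (3/11)·(15/2) = 189/22.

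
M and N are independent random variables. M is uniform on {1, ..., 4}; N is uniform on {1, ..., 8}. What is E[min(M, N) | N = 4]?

P(N = 4) = 1/8.
Summing min(M,N)·P(x,y) over outcomes with N = 4 gives 5/16.
E[min(M, N) | N = 4] = (5/16) / (1/8) = 5/2.

5/2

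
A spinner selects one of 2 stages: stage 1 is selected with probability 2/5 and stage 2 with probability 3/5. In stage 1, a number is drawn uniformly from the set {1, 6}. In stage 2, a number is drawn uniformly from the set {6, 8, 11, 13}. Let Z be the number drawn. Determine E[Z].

E[Z | stage 1] = (1+6)/2 = 7/2.
E[Z | stage 2] = (6+8+11+13)/4 = 19/2.
By the law of total expectation,
E[Z] = (2/5)·(7/2) + (3/5)·(19/2) = 71/10.

71/10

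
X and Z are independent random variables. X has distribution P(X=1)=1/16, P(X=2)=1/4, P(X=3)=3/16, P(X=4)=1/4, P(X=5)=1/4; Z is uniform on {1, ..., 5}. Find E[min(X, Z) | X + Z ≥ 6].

P(X + Z ≥ 6) = 27/40.
Summing min(X,Z)·P(x,y) over outcomes with X + Z ≥ 6 gives 39/20.
E[min(X, Z) | X + Z ≥ 6] = (39/20) / (27/40) = 26/9.

26/9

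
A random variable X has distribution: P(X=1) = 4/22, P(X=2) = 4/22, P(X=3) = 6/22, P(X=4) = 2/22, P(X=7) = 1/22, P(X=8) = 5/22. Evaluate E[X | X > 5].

47/6

P(X > 5) = 3/11.
Σ over the event: 7·1/22 + 8·5/22 = 47/22.
E[X | X > 5] = (47/22) / (3/11) = 47/6.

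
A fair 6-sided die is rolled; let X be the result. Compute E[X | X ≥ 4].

5

Given X ≥ 4, X is equally likely to be any of {4, 5, 6}.
E[X | X ≥ 4] = (4 + 5 + 6) / 3 = 5.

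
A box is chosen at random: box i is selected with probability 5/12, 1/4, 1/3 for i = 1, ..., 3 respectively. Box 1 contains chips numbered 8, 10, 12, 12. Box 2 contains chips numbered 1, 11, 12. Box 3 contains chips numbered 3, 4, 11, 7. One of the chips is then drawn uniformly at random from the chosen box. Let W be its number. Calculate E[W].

203/24

E[W | box 1] = (8+10+12+12)/4 = 21/2.
E[W | box 2] = (1+11+12)/3 = 8.
E[W | box 3] = (3+4+11+7)/4 = 25/4.
By the law of total expectation,
E[W] = (5/12)·(21/2) + (1/4)·(8) + (1/3)·(25/4) = 203/24.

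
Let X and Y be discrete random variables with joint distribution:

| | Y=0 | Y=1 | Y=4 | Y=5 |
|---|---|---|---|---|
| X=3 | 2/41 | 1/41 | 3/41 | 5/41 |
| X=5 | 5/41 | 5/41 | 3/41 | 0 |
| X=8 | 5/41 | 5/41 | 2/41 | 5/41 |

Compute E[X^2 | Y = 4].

115/4

P(Y = 4) = 8/41.
Σ X^2·P over the event = 9·(3/41) + 25·(3/41) + 64·(2/41) = 230/41.
E[X^2 | Y = 4] = (230/41) / (8/41) = 115/4.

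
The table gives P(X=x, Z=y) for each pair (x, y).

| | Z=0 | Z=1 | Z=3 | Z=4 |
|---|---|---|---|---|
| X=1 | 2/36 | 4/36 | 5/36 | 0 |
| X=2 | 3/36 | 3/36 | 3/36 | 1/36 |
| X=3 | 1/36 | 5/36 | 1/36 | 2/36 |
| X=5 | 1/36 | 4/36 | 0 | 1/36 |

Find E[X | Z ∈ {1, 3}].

59/25

P(Z ∈ {1, 3}) = 25/36.
Σ X·P over the event = 1·(4/36) + 1·(5/36) + 2·(3/36) + 2·(3/36) + 3·(5/36) + 3·(1/36) + 5·(4/36) = 59/36.
E[X | Z ∈ {1, 3}] = (59/36) / (25/36) = 59/25.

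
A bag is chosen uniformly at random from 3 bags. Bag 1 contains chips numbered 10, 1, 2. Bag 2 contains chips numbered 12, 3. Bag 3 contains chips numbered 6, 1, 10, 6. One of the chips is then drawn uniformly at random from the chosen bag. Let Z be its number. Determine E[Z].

E[Z | bag 1] = (10+1+2)/3 = 13/3.
E[Z | bag 2] = (12+3)/2 = 15/2.
E[Z | bag 3] = (6+1+10+6)/4 = 23/4.
E[Z] = (1/3)·(13/3) + (1/3)·(15/2) + (1/3)·(23/4) = 211/36.

211/36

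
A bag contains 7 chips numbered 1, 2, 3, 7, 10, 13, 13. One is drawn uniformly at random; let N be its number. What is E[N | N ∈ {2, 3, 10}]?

P(N ∈ {2, 3, 10}) = 3/7.
Σ over the event: 2·1/7 + 3·1/7 + 10·1/7 = 15/7.
E[N | N ∈ {2, 3, 10}] = (15/7) / (3/7) = 5.

5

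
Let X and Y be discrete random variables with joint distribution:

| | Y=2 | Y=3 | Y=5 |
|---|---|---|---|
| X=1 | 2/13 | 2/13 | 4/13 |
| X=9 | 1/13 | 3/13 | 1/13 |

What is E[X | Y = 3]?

29/5

P(Y = 3) = 5/13.
Summing X·P(X=x,Y=y) over the conditioning event gives 29/13.
E[X | Y = 3] = (29/13) / (5/13) = 29/5.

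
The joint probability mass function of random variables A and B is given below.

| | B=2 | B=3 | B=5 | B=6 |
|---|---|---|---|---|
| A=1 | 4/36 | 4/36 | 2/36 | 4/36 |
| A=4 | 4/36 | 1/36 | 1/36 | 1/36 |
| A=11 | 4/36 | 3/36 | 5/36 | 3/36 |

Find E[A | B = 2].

16/3

P(B = 2) = 1/3.
Σ A·P over the event = 1·(4/36) + 4·(4/36) + 11·(4/36) = 16/9.
E[A | B = 2] = (16/9) / (1/3) = 16/3.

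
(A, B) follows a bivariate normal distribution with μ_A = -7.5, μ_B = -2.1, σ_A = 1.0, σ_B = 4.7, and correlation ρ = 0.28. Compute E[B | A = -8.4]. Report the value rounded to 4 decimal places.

For a bivariate normal, E[B | A=x] = μ_B + ρ·(σ_B/σ_A)·(x − μ_A).
E[B | A=-8.4] = -2.1 + (0.28)·(4.7/1.0)·(-8.4 − (-7.5)) = -2.1 + (1.316)·(-0.9) = -3.2844.

-3.2844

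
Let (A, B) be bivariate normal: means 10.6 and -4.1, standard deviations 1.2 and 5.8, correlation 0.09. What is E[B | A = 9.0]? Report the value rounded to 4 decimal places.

-4.7960

The regression of B on A has slope ρ·σ_B/σ_A and passes through (μ_A, μ_B).
E[B | A=9.0] = -4.1 + (0.09)·(5.8/1.2)·(9.0 − (10.6)) = -4.1 + (0.435)·(-1.6) = -4.7960.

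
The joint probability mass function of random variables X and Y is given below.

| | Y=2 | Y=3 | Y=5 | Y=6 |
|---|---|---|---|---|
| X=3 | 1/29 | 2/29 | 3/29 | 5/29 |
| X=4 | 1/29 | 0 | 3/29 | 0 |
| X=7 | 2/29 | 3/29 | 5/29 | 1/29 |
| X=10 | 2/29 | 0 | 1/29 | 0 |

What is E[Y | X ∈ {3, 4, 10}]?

P(X ∈ {3, 4, 10}) = 18/29.
Σ Y·P over the event = 2·(1/29) + 3·(2/29) + 5·(3/29) + 6·(5/29) + 2·(1/29) + 5·(3/29) + 2·(2/29) + 5·(1/29) = 79/29.
E[Y | X ∈ {3, 4, 10}] = (79/29) / (18/29) = 79/18.

79/18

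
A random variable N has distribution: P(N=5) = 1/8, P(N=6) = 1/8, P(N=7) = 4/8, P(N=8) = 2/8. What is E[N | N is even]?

22/3

P(N is even) = 3/8.
Σ over the event: 6·1/8 + 8·1/4 = 11/4.
E[N | N is even] = (11/4) / (3/8) = 22/3.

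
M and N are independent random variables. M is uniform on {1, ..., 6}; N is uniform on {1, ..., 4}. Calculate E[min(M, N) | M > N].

15/7

P(M > N) = 7/12.
Summing min(M,N)·P(x,y) over outcomes with M > N gives 5/4.
E[min(M, N) | M > N] = (5/4) / (7/12) = 15/7.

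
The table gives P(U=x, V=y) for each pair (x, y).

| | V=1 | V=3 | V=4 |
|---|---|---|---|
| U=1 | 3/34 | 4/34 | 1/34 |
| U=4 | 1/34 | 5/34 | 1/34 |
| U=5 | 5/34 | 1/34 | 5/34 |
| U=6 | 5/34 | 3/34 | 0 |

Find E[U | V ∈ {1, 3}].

P(V ∈ {1, 3}) = 27/34.
Σ U·P over the event = 1·(3/34) + 1·(4/34) + 4·(1/34) + 4·(5/34) + 5·(5/34) + 5·(1/34) + 6·(5/34) + 6·(3/34) = 109/34.
E[U | V ∈ {1, 3}] = (109/34) / (27/34) = 109/27.

109/27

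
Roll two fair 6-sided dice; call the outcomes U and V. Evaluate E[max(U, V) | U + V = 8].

26/5

P(U + V = 8) = 5/36.
Summing max(U,V)·P(x,y) over outcomes with U + V = 8 gives 13/18.
E[max(U, V) | U + V = 8] = (13/18) / (5/36) = 26/5.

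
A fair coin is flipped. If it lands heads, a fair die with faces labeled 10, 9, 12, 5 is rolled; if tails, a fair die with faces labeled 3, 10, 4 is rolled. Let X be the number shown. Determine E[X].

22/3

E[X | heads] = (10+9+12+5)/4 = 9.
E[X | tails] = (3+10+4)/3 = 17/3.
E[X] = (1/2)·(9) + (1/2)·(17/3) = 22/3.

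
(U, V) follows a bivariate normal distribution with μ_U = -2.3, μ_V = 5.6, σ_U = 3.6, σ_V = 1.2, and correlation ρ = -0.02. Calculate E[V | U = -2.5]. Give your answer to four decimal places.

For a bivariate normal, E[V | U=x] = μ_V + ρ·(σ_V/σ_U)·(x − μ_U).
E[V | U=-2.5] = 5.6 + (-0.02)·(1.2/3.6)·(-2.5 − (-2.3)) = 5.6 + (-0.0066667)·(-0.2) = 5.6013.

5.6013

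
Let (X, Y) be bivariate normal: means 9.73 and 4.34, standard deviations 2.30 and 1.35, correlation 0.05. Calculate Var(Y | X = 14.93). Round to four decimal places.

For a bivariate normal, Var(Y | X=x) = σ_Y²(1 − ρ²).
Var(Y | X=14.93) = (1.35)²·(1 − (0.05)²) = 1.8225·0.9975 = 1.8179.

1.8179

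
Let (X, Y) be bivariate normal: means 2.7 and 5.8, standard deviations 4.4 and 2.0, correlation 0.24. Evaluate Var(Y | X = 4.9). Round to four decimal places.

3.7696

Var(Y | X=x) = (1 − ρ²)·σ_Y².
Var(Y | X=4.9) = (2.0)²·(1 − (0.24)²) = 4·0.9424 = 3.7696.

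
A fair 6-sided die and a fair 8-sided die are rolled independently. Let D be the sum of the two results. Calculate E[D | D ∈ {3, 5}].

13/3

P(D ∈ {3, 5}) = 1/8.
Σ over the event: 3·1/24 + 5·1/12 = 13/24.
E[D | D ∈ {3, 5}] = (13/24) / (1/8) = 13/3.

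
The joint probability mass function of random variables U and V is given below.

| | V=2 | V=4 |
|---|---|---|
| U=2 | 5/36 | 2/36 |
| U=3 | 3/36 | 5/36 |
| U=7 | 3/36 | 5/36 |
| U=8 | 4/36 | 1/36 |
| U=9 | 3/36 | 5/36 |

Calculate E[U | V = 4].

107/18

P(V = 4) = 1/2.
Σ U·P over the event = 2·(2/36) + 3·(5/36) + 7·(5/36) + 8·(1/36) + 9·(5/36) = 107/36.
E[U | V = 4] = (107/36) / (1/2) = 107/18.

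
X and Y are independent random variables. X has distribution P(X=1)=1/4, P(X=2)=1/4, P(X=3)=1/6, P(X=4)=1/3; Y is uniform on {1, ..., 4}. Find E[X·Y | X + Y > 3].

P(X + Y > 3) = 13/16.
Summing XY·P(x,y) over outcomes with X + Y > 3 gives 295/48.
E[X·Y | X + Y > 3] = (295/48) / (13/16) = 295/39.

295/39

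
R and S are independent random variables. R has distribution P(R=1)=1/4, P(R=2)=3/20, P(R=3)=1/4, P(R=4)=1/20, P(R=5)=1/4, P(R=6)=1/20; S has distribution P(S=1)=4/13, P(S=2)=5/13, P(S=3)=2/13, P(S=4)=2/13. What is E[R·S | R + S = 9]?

P(R + S = 9) = 3/65.
Summing RS·P(x,y) over outcomes with R + S = 9 gives 59/65.
E[R·S | R + S = 9] = (59/65) / (3/65) = 59/3.

59/3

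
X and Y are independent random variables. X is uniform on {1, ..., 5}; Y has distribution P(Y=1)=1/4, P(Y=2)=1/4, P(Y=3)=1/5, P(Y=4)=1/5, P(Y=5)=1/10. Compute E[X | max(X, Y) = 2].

5/3

P(max(X, Y) = 2) = 3/20.
Summing X·P(x,y) over outcomes with max(X, Y) = 2 gives 1/4.
E[X | max(X, Y) = 2] = (1/4) / (3/20) = 5/3.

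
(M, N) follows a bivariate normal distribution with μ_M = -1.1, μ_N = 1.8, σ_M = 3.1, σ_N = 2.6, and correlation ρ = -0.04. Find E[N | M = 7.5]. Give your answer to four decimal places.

The regression of N on M has slope ρ·σ_N/σ_M and passes through (μ_M, μ_N).
E[N | M=7.5] = 1.8 + (-0.04)·(2.6/3.1)·(7.5 − (-1.1)) = 1.8 + (-0.033548)·(8.6) = 1.5115.

1.5115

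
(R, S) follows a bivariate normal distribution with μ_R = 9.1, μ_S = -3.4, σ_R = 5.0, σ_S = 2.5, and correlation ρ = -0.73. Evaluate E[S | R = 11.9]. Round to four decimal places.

For a bivariate normal, E[S | R=x] = μ_S + ρ·(σ_S/σ_R)·(x − μ_R).
E[S | R=11.9] = -3.4 + (-0.73)·(2.5/5.0)·(11.9 − (9.1)) = -3.4 + (-0.365)·(2.8) = -4.4220.

-4.4220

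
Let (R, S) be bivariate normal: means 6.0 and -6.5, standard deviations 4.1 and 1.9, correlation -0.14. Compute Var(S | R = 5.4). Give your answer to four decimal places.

Var(S | R=x) = (1 − ρ²)·σ_S².
Var(S | R=5.4) = (1.9)²·(1 − (-0.14)²) = 3.61·0.9804 = 3.5392.

3.5392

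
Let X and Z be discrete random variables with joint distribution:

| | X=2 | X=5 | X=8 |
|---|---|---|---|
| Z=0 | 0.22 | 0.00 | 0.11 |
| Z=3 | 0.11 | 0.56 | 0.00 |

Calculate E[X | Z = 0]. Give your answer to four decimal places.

P(Z = 0) = 0.33.
Summing X·P(X=x,Z=y) over the conditioning event gives 1.32.
E[X | Z = 0] = (1.32) / (0.33) = 4.0000.

4.0000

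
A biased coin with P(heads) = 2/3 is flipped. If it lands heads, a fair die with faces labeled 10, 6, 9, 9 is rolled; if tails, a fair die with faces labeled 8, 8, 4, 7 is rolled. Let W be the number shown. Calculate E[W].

95/12

E[W | heads] = (10+6+9+9)/4 = 17/2.
E[W | tails] = (8+8+4+7)/4 = 27/4.
By the law of total expectation,
E[W] = (2/3)·(17/2) + (1/3)·(27/4) = 95/12.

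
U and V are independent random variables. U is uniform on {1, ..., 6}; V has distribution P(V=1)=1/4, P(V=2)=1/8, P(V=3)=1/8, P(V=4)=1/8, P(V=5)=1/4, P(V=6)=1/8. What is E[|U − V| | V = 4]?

3/2

P(V = 4) = 1/8.
Summing |U−V|·P(x,y) over outcomes with V = 4 gives 3/16.
E[|U − V| | V = 4] = (3/16) / (1/8) = 3/2.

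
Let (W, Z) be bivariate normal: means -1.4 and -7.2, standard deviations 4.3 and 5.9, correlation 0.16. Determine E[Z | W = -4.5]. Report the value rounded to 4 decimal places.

-7.8806

The regression of Z on W has slope ρ·σ_Z/σ_W and passes through (μ_W, μ_Z).
E[Z | W=-4.5] = -7.2 + (0.16)·(5.9/4.3)·(-4.5 − (-1.4)) = -7.2 + (0.219535)·(-3.1) = -7.8806.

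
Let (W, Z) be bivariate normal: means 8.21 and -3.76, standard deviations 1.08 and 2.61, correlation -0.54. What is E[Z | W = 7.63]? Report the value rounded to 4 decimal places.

-3.0031

For a bivariate normal, E[Z | W=x] = μ_Z + ρ·(σ_Z/σ_W)·(x − μ_W).
E[Z | W=7.63] = -3.76 + (-0.54)·(2.61/1.08)·(7.63 − (8.21)) = -3.76 + (-1.305)·(-0.58) = -3.0031.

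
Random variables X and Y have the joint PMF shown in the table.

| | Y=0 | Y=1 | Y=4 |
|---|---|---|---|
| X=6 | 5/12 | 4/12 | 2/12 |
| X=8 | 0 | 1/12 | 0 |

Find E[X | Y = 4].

6

P(Y = 4) = 1/6.
Σ X·P over the event = 6·(2/12) = 1.
E[X | Y = 4] = (1) / (1/6) = 6.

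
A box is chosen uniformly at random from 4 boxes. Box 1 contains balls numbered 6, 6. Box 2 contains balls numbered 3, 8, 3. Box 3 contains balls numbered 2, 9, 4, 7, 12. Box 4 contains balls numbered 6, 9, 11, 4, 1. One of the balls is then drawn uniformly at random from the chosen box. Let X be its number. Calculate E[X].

71/12

E[X | box 1] = (6+6)/2 = 6.
E[X | box 2] = (3+8+3)/3 = 14/3.
E[X | box 3] = (2+9+4+7+12)/5 = 34/5.
E[X | box 4] = (6+9+11+4+1)/5 = 31/5.
By the law of total expectation,
E[X] = (1/4)·(6) + (1/4)·(14/3) + (1/4)·(34/5) + (1/4)·(31/5) = 71/12.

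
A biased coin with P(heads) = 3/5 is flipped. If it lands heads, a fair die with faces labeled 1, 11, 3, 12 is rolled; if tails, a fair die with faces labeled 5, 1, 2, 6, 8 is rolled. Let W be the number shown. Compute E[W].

E[W | heads] = (1+11+3+12)/4 = 27/4.
E[W | tails] = (5+1+2+6+8)/5 = 22/5.
E[W] = (3/5)·(27/4) + (2/5)·(22/5) = 581/100.

581/100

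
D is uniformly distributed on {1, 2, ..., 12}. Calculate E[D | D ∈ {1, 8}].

P(D ∈ {1, 8}) = 1/6.
Σ over the event: 1·1/12 + 8·1/12 = 3/4.
E[D | D ∈ {1, 8}] = (3/4) / (1/6) = 9/2.

9/2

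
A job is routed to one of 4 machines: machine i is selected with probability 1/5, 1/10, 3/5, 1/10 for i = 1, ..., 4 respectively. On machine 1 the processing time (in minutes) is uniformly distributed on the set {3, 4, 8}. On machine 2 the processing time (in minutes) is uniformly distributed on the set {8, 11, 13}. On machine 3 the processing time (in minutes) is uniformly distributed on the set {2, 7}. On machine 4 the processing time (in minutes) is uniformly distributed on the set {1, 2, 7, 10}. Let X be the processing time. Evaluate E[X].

79/15

E[X | machine 1] = (3+4+8)/3 = 5.
E[X | machine 2] = (8+11+13)/3 = 32/3.
E[X | machine 3] = (2+7)/2 = 9/2.
E[X | machine 4] = (1+2+7+10)/4 = 5.
By the law of total expectation,
E[X] = (1/5)·(5) + (1/10)·(32/3) + (3/5)·(9/2) + (1/10)·(5) = 79/15.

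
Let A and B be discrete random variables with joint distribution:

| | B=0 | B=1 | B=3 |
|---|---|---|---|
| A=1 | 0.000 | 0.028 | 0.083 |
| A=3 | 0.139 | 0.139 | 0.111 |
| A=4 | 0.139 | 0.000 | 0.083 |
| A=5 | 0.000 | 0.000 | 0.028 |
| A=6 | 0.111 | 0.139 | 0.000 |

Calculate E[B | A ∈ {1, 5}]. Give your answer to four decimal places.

2.5971

P(A ∈ {1, 5}) = 0.139.
Σ B·P over the event = 1·(0.028) + 3·(0.083) + 3·(0.028) = 0.361.
E[B | A ∈ {1, 5}] = (0.361) / (0.139) = 2.5971.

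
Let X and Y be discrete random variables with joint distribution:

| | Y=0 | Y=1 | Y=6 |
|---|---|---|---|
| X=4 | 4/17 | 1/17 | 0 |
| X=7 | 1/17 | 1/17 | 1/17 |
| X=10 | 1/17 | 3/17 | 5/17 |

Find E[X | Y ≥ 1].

P(Y ≥ 1) = 11/17.
Summing X·P(X=x,Y=y) over the conditioning event gives 98/17.
E[X | Y ≥ 1] = (98/17) / (11/17) = 98/11.

98/11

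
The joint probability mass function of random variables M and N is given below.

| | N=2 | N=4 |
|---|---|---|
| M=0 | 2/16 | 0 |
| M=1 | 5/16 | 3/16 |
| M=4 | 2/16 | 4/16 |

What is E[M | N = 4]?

19/7

P(N = 4) = 7/16.
Summing M·P(M=x,N=y) over the conditioning event gives 19/16.
E[M | N = 4] = (19/16) / (7/16) = 19/7.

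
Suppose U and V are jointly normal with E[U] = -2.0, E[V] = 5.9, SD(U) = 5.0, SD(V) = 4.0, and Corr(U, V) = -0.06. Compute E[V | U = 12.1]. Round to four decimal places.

5.2232

The regression of V on U has slope ρ·σ_V/σ_U and passes through (μ_U, μ_V).
E[V | U=12.1] = 5.9 + (-0.06)·(4.0/5.0)·(12.1 − (-2.0)) = 5.9 + (-0.048)·(14.1) = 5.2232.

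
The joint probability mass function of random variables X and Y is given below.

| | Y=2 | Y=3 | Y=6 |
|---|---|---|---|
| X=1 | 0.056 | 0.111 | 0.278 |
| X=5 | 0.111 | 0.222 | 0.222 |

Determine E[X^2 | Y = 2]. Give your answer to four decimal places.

16.9521

P(Y = 2) = 0.167.
Σ X^2·P over the event = 1·(0.056) + 25·(0.111) = 2.831.
E[X^2 | Y = 2] = (2.831) / (0.167) = 16.9521.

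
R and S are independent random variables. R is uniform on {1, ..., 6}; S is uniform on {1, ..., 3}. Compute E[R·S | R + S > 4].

P(R + S > 4) = 2/3.
Summing RS·P(x,y) over outcomes with R + S > 4 gives 37/6.
E[R·S | R + S > 4] = (37/6) / (2/3) = 37/4.

37/4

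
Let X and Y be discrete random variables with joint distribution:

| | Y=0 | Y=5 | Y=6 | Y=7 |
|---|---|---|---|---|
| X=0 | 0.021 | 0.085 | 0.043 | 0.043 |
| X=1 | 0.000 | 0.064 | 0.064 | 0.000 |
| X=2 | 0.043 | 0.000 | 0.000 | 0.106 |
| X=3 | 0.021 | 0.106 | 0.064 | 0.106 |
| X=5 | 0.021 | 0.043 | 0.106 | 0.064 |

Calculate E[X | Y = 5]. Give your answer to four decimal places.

2.0034

P(Y = 5) = 0.298.
Σ X·P over the event = 0·(0.085) + 1·(0.064) + 3·(0.106) + 5·(0.043) = 0.597.
E[X | Y = 5] = (0.597) / (0.298) = 2.0034.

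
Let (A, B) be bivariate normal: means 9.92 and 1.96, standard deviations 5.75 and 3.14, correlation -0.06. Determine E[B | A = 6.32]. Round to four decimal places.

E[B | A=x] = μ_B + ρ(σ_B/σ_A)(x − μ_A) for jointly normal variables.
E[B | A=6.32] = 1.96 + (-0.06)·(3.14/5.75)·(6.32 − (9.92)) = 1.96 + (-0.032765)·(-3.6) = 2.0780.

2.0780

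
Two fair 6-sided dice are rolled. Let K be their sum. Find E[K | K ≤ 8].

76/13

P(K ≤ 8) = 13/18.
Σ over the event: 2·1/36 + 3·1/18 + 4·1/12 + 5·1/9 + 6·5/36 + 7·1/6 + 8·5/36 = 38/9.
E[K | K ≤ 8] = (38/9) / (13/18) = 76/13.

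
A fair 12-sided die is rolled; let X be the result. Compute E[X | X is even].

7

Given X is even, X is equally likely to be any of {2, 4, 6, 8, 10, 12}.
E[X | X is even] = (2 + 4 + 6 + 8 + 10 + 12) / 6 = 7.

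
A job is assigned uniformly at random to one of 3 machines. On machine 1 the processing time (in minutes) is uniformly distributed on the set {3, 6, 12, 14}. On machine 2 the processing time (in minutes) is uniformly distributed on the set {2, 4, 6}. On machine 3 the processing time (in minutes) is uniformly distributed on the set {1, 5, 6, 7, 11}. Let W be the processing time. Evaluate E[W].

E[W | machine 1] = (3+6+12+14)/4 = 35/4.
E[W | machine 2] = (2+4+6)/3 = 4.
E[W | machine 3] = (1+5+6+7+11)/5 = 6.
E[W] = (1/3)·(35/4) + (1/3)·(4) + (1/3)·(6) = 25/4.

25/4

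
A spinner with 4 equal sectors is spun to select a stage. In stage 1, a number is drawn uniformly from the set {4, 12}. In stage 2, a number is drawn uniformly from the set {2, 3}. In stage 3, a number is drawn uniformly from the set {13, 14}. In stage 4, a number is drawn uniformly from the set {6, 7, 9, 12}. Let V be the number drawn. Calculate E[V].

65/8

E[V | stage 1] = (4+12)/2 = 8.
E[V | stage 2] = (2+3)/2 = 5/2.
E[V | stage 3] = (13+14)/2 = 27/2.
E[V | stage 4] = (6+7+9+12)/4 = 17/2.
E[V] = (1/4)·(8) + (1/4)·(5/2) + (1/4)·(27/2) + (1/4)·(17/2) = 65/8.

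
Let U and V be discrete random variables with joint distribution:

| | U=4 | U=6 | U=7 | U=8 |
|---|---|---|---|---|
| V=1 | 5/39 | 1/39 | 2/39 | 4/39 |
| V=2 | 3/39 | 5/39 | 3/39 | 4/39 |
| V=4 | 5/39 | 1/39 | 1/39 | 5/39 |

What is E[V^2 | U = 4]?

97/13

P(U = 4) = 1/3.
Σ V^2·P over the event = 1·(5/39) + 4·(3/39) + 16·(5/39) = 97/39.
E[V^2 | U = 4] = (97/39) / (1/3) = 97/13.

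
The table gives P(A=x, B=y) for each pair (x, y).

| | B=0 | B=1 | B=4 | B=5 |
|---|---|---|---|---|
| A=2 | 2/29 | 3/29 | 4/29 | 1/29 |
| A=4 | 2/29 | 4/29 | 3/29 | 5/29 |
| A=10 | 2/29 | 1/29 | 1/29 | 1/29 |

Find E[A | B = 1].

P(B = 1) = 8/29.
Σ A·P over the event = 2·(3/29) + 4·(4/29) + 10·(1/29) = 32/29.
E[A | B = 1] = (32/29) / (8/29) = 4.

4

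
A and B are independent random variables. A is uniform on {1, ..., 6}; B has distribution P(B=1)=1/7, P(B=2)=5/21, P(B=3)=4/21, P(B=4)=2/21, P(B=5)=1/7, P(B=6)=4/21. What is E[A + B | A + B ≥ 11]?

P(A + B ≥ 11) = 11/126.
Summing (A+B)·P(x,y) over outcomes with A + B ≥ 11 gives 125/126.
E[A + B | A + B ≥ 11] = (125/126) / (11/126) = 125/11.

125/11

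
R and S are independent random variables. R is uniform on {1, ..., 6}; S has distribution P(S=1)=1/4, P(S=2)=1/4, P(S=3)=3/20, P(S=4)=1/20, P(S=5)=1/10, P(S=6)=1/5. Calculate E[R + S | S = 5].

P(S = 5) = 1/10.
Summing (R+S)·P(x,y) over outcomes with S = 5 gives 17/20.
E[R + S | S = 5] = (17/20) / (1/10) = 17/2.

17/2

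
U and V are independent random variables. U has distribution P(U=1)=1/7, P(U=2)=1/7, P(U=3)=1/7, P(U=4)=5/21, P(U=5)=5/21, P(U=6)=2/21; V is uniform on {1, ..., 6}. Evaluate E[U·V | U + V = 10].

293/12

P(U + V = 10) = 2/21.
Summing UV·P(x,y) over outcomes with U + V = 10 gives 293/126.
E[U·V | U + V = 10] = (293/126) / (2/21) = 293/12.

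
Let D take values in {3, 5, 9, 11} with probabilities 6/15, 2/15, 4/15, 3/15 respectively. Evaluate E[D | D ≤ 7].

P(D ≤ 7) = 8/15.
Σ over the event: 3·2/5 + 5·2/15 = 28/15.
E[D | D ≤ 7] = (28/15) / (8/15) = 7/2.

7/2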